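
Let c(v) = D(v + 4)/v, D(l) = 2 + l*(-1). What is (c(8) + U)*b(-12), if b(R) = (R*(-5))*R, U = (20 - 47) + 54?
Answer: -18540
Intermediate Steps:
U = 27 (U = -27 + 54 = 27)
D(l) = 2 - l
c(v) = (-2 - v)/v (c(v) = (2 - (v + 4))/v = (2 - (4 + v))/v = (2 + (-4 - v))/v = (-2 - v)/v)
b(R) = -5*R² (b(R) = (-5*R)*R = -5*R²)
(c(8) + U)*b(-12) = ((-2 - 1*8)/8 + 27)*(-5*(-12)²) = ((-2 - 8)/8 + 27)*(-5*144) = ((⅛)*(-10) + 27)*(-720) = (-5/4 + 27)*(-720) = (103/4)*(-720) = -18540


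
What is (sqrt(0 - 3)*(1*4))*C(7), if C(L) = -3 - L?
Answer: -40*I*sqrt(3) ≈ -69.282*I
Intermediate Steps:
(sqrt(0 - 3)*(1*4))*C(7) = (sqrt(0 - 3)*(1*4))*(-3 - 1*7) = (sqrt(-3)*4)*(-3 - 7) = ((I*sqrt(3))*4)*(-10) = (4*I*sqrt(3))*(-10) = -40*I*sqrt(3)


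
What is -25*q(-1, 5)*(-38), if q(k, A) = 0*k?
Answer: 0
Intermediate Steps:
q(k, A) = 0
-25*q(-1, 5)*(-38) = -25*0*(-38) = 0*(-38) = 0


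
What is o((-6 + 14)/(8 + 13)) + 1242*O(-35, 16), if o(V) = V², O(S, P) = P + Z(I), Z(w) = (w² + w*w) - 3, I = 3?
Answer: 16979446/441 ≈ 38502.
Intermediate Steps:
Z(w) = -3 + 2*w² (Z(w) = (w² + w²) - 3 = 2*w² - 3 = -3 + 2*w²)
O(S, P) = 15 + P (O(S, P) = P + (-3 + 2*3²) = P + (-3 + 2*9) = P + (-3 + 18) = P + 15 = 15 + P)
o((-6 + 14)/(8 + 13)) + 1242*O(-35, 16) = ((-6 + 14)/(8 + 13))² + 1242*(15 + 16) = (8/21)² + 1242*31 = (8*(1/21))² + 38502 = (8/21)² + 38502 = 64/441 + 38502 = 16979446/441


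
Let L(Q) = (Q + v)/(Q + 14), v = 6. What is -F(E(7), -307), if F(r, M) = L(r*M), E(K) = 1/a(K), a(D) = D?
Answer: -265/209 ≈ -1.2679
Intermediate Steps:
L(Q) = (6 + Q)/(14 + Q) (L(Q) = (Q + 6)/(Q + 14) = (6 + Q)/(14 + Q))
E(K) = 1/K
F(r, M) = (6 + M*r)/(14 + M*r) (F(r, M) = (6 + r*M)/(14 + r*M) = (6 + M*r)/(14 + M*r))
-F(E(7), -307) = -(6 - 307/7)/(14 - 307/7) = -(-265)/((-209/7)*7) = -(-7)*(-265)/(209*7) = -1*265/209 = -265/209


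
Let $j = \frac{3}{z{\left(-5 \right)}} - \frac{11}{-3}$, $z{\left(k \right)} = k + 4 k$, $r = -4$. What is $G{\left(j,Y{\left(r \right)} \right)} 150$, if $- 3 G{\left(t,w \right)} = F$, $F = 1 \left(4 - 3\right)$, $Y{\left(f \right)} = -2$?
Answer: $-50$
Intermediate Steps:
$z{\left(k \right)} = 5 k$
$j = \frac{266}{75}$ ($j = \frac{3}{5 \left(-5\right)} - \frac{11}{-3} = \frac{3}{-25} - - \frac{11}{3} = 3 \left(- \frac{1}{25}\right) + \frac{11}{3} = - \frac{3}{25} + \frac{11}{3} = \frac{266}{75} \approx 3.5467$)
$F = 1$ ($F = 1 \cdot 1 = 1$)
$G{\left(t,w \right)} = - \frac{1}{3}$ ($G{\left(t,w \right)} = \left(- \frac{1}{3}\right) 1 = - \frac{1}{3}$)
$G{\left(j,Y{\left(r \right)} \right)} 150 = \left(- \frac{1}{3}\right) 150 = -50$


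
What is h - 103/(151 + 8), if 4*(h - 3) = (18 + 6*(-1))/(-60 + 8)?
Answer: 18971/8268 ≈ 2.2945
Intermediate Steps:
h = 153/52 (h = 3 + ((18 + 6*(-1))/(-60 + 8))/4 = 3 + ((18 - 6)/(-52))/4 = 3 + (12*(-1/52))/4 = 3 + (¼)*(-3/13) = 3 - 3/52 = 153/52 ≈ 2.9423)
h - 103/(151 + 8) = 153/52 - 103/(151 + 8) = 153/52 - 103/159 = 18971/8268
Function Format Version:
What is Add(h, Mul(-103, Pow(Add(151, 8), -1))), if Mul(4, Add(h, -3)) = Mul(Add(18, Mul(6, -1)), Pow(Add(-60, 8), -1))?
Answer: Rational(18971, 8268) ≈ 2.2945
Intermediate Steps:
h = Rational(153, 52) (h = Add(3, Mul(Rational(1, 4), Mul(Add(18, Mul(6, -1)), Pow(Add(-60, 8), -1)))) = Add(3, Mul(Rational(1, 4), Mul(Add(18, -6), Pow(-52, -1)))) = Add(3, Mul(Rational(1, 4), Mul(12, Rational(-1, 52)))) = Add(3, Mul(Rational(1, 4), Rational(-3, 13))) = Add(3, Rational(-3, 52)) = Rational(153, 52) ≈ 2.9423)
Add(h, Mul(-103, Pow(Add(151, 8), -1))) = Add(Rational(153, 52), Mul(-103, Pow(Add(151, 8), -1))) = Add(Rational(153, 52), Mul(-103, Pow(159, -1))) = Add(Rational(153, 52), Mul(-103, Rational(1, 159))) = Add(Rational(153, 52), Rational(-103, 159)) = Rational(18971, 8268)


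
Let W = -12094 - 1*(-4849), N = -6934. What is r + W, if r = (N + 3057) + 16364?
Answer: 5242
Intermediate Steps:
W = -7245 (W = -12094 + 4849 = -7245)
r = 12487 (r = (-6934 + 3057) + 16364 = -3877 + 16364 = 12487)
r + W = 12487 - 7245 = 5242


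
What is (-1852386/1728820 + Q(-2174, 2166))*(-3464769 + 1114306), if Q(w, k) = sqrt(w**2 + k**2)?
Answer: 2176982377359/864410 - 4700926*sqrt(2354458) ≈ -7.2107e+9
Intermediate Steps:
Q(w, k) = sqrt(k**2 + w**2)
(-1852386/1728820 + Q(-2174, 2166))*(-3464769 + 1114306) = (-1852386/1728820 + sqrt(2166**2 + (-2174)**2))*(-3464769 + 1114306) = (-1852386*1/1728820 + sqrt(4691556 + 4726276))*(-2350463) = (-926193/864410 + sqrt(9417832))*(-2350463) = (-926193/864410 + 2*sqrt(2354458))*(-2350463) = 2176982377359/864410 - 4700926*sqrt(2354458)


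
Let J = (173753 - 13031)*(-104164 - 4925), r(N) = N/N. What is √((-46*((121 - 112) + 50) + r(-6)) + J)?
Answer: I*√17533004971 ≈ 1.3241e+5*I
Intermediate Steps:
r(N) = 1
J = -17533002258 (J = 160722*(-109089) = -17533002258)
√((-46*((121 - 112) + 50) + r(-6)) + J) = √((-46*((121 - 112) + 50) + 1) - 17533002258) = √((-46*(9 + 50) + 1) - 17533002258) = √((-46*59 + 1) - 17533002258) = √((-2714 + 1) - 17533002258) = √(-2713 - 17533002258) = √(-17533004971) = I*√17533004971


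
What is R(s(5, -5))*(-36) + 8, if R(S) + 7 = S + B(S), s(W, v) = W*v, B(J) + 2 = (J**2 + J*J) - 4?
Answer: -43624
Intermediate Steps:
B(J) = -6 + 2*J**2 (B(J) = -2 + ((J**2 + J*J) - 4) = -2 + ((J**2 + J**2) - 4) = -2 + (2*J**2 - 4) = -2 + (-4 + 2*J**2) = -6 + 2*J**2)
R(S) = -13 + S + 2*S**2 (R(S) = -7 + (S + (-6 + 2*S**2)) = -7 + (-6 + S + 2*S**2) = -13 + S + 2*S**2)
R(s(5, -5))*(-36) + 8 = (-13 + 5*(-5) + 2*(5*(-5))**2)*(-36) + 8 = (-13 - 25 + 2*(-25)**2)*(-36) + 8 = (-13 - 25 + 2*625)*(-36) + 8 = (-13 - 25 + 1250)*(-36) + 8 = 1212*(-36) + 8 = -43632 + 8 = -43624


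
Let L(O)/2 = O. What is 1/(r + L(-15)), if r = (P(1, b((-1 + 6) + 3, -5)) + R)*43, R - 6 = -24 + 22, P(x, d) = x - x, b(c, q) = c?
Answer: 1/142 ≈ 0.0070423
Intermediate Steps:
L(O) = 2*O
P(x, d) = 0
R = 4 (R = 6 + (-24 + 22) = 6 - 2 = 4)
r = 172 (r = (0 + 4)*43 = 4*43 = 172)
1/(r + L(-15)) = 1/(172 + 2*(-15)) = 1/(172 - 30) = 1/142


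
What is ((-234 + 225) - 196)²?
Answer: 42025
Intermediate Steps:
((-234 + 225) - 196)² = (-9 - 196)² = (-205)² = 42025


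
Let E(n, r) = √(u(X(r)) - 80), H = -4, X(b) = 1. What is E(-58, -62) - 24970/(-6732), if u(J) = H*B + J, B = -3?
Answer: 1135/306 + I*√67 ≈ 3.7092 + 8.1853*I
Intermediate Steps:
u(J) = 12 + J (u(J) = -4*(-3) + J = 12 + J)
E(n, r) = I*√67 (E(n, r) = √((12 + 1) - 80) = √(13 - 80) = √(-67) = I*√67)
E(-58, -62) - 24970/(-6732) = I*√67 - 24970/(-6732) = I*√67 - 24970*(-1/6732) = I*√67 + 1135/306 = 1135/306 + I*√67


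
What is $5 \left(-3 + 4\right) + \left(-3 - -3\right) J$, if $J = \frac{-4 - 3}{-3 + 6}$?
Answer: $5$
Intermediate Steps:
$J = - \frac{7}{3} \approx -2.3333$
$5 \left(-3 + 4\right) + \left(-3 - -3\right) J = 5 \left(-3 + 4\right) + \left(-3 - -3\right) \left(- \frac{7}{3}\right) = 5 \cdot 1 + \left(-3 + 3\right) \left(- \frac{7}{3}\right) = 5 + 0 \left(- \frac{7}{3}\right) = 5 + 0 = 5$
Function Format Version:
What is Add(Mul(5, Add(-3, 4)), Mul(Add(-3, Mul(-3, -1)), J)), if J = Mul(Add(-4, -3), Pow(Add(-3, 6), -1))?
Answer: 5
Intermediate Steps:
J = Rational(-7, 3) (J = Mul(-7, Pow(3, -1)) = Mul(-7, Rational(1, 3)) = Rational(-7, 3) ≈ -2.3333)
Add(Mul(5, Add(-3, 4)), Mul(Add(-3, Mul(-3, -1)), J)) = Add(Mul(5, Add(-3, 4)), Mul(Add(-3, Mul(-3, -1)), Rational(-7, 3))) = Add(Mul(5, 1), Mul(Add(-3, 3), Rational(-7, 3))) = Add(5, Mul(0, Rational(-7, 3))) = Add(5, 0) = 5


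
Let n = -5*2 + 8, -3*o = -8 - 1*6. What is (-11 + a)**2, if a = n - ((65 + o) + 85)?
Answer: 253009/9 ≈ 28112.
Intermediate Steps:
o = 14/3 (o = -(-8 - 1*6)/3 = -(-8 - 6)/3 = -1/3*(-14) = 14/3 ≈ 4.6667)
n = -2 (n = -10 + 8 = -2)
a = -470/3 (a = -2 - ((65 + 14/3) + 85) = -2 - (209/3 + 85) = -2 - 1*464/3 = -2 - 464/3 = -470/3 ≈ -156.67)
(-11 + a)**2 = (-11 - 470/3)**2 = (-503/3)**2 = 253009/9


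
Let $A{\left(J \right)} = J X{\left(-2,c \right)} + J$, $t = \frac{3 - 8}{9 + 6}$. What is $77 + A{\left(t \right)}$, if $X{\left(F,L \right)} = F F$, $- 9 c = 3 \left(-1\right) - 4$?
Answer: $\frac{226}{3} \approx 75.333$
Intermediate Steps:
$c = \frac{7}{9}$ ($c = - \frac{3 \left(-1\right) - 4}{9} = - \frac{-3 - 4}{9} = \left(- \frac{1}{9}\right) \left(-7\right) = \frac{7}{9} \approx 0.77778$)
$X{\left(F,L \right)} = F^{2}$
$t = - \frac{1}{3}$ ($t = - \frac{5}{15} = \left(-5\right) \frac{1}{15} = - \frac{1}{3} \approx -0.33333$)
$A{\left(J \right)} = 5 J$ ($A{\left(J \right)} = J \left(-2\right)^{2} + J = J 4 + J = 4 J + J = 5 J$)
$77 + A{\left(t \right)} = 77 + 5 \left(- \frac{1}{3}\right) = 77 - \frac{5}{3} = \frac{226}{3}$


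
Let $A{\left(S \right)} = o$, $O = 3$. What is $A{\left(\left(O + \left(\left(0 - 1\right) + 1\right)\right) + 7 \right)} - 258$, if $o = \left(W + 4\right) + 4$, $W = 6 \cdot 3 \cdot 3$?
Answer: $-196$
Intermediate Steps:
$W = 54$ ($W = 18 \cdot 3 = 54$)
$o = 62$ ($o = \left(54 + 4\right) + 4 = 58 + 4 = 62$)
$A{\left(S \right)} = 62$
$A{\left(\left(O + \left(\left(0 - 1\right) + 1\right)\right) + 7 \right)} - 258 = 62 - 258 = -196$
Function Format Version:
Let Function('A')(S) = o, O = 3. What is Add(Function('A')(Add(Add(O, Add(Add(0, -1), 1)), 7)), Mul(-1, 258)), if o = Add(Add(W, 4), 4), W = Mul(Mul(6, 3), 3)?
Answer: -196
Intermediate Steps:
W = 54 (W = Mul(18, 3) = 54)
o = 62 (o = Add(Add(54, 4), 4) = Add(58, 4) = 62)
Function('A')(S) = 62
Add(Function('A')(Add(Add(O, Add(Add(0, -1), 1)), 7)), Mul(-1, 258)) = Add(62, Mul(-1, 258)) = Add(62, -258) = -196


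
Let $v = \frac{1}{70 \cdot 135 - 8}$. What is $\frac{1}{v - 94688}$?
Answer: $- \frac{9442}{894044095} \approx -1.0561 \cdot 10^{-5}$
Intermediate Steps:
$v = \frac{1}{9442}$ ($v = \frac{1}{9450 - 8} = \frac{1}{9442} \approx 0.00010591$)
$\frac{1}{v - 94688} = \frac{1}{\frac{1}{9442} - 94688} = \frac{1}{- \frac{894044095}{9442}} = - \frac{9442}{894044095}$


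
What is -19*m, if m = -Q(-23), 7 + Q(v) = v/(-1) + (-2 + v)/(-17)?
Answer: 5643/17 ≈ 331.94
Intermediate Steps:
Q(v) = -117/17 - 18*v/17 (Q(v) = -7 + (v/(-1) + (-2 + v)/(-17)) = -7 + (v*(-1) + (-2 + v)*(-1/17)) = -7 + (-v + (2/17 - v/17)) = -7 + (2/17 - 18*v/17) = -117/17 - 18*v/17)
m = -297/17 (m = -(-117/17 - 18/17*(-23)) = -(-117/17 + 414/17) = -1*297/17 = -297/17 ≈ -17.471)
-19*m = -19*(-297/17) = 5643/17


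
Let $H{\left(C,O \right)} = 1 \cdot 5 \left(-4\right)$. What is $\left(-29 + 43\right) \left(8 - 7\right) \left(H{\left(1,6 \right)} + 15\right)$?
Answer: $-70$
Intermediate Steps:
$H{\left(C,O \right)} = -20$ ($H{\left(C,O \right)} = 5 \left(-4\right) = -20$)
$\left(-29 + 43\right) \left(8 - 7\right) \left(H{\left(1,6 \right)} + 15\right) = \left(-29 + 43\right) \left(8 - 7\right) \left(-20 + 15\right) = 14 \cdot 1 \left(-5\right) = 14 \left(-5\right) = -70$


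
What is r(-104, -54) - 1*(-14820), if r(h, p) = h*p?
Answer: 20436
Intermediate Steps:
r(-104, -54) - 1*(-14820) = -104*(-54) - 1*(-14820) = 5616 + 14820 = 20436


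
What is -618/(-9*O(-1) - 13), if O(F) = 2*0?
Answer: 618/13 ≈ 47.538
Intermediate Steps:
O(F) = 0
-618/(-9*O(-1) - 13) = -618/(-9*0 - 13) = -618/(0 - 13) = -618/(-13) = -618*(-1/13) = 618/13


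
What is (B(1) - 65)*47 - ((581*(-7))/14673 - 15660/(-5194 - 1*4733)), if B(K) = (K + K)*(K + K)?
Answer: -46421487692/16184319 ≈ -2868.3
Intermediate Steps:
B(K) = 4*K² (B(K) = (2*K)*(2*K) = 4*K²)
(B(1) - 65)*47 - ((581*(-7))/14673 - 15660/(-5194 - 1*4733)) = (4*1² - 65)*47 - ((581*(-7))/14673 - 15660/(-5194 - 1*4733)) = (4*1 - 65)*47 - (-4067*1/14673 - 15660/(-5194 - 4733)) = (4 - 65)*47 - (-4067/14673 - 15660/(-9927)) = -61*47 - (-4067/14673 - 15660*(-1/9927)) = -2867 - (-4067/14673 + 1740/1103) = -2867 - 1*21045119/16184319 = -2867 - 21045119/16184319 = -46421487692/16184319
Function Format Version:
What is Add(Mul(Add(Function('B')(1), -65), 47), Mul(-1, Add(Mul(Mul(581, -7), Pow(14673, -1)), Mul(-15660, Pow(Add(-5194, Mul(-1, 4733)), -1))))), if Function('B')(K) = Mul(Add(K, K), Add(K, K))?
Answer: Rational(-46421487692, 16184319) ≈ -2868.3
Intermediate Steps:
Function('B')(K) = Mul(4, Pow(K, 2)) (Function('B')(K) = Mul(Mul(2, K), Mul(2, K)) = Mul(4, Pow(K, 2)))
Add(Mul(Add(Function('B')(1), -65), 47), Mul(-1, Add(Mul(Mul(581, -7), Pow(14673, -1)), Mul(-15660, Pow(Add(-5194, Mul(-1, 4733)), -1))))) = Add(Mul(Add(Mul(4, Pow(1, 2)), -65), 47), Mul(-1, Add(Mul(Mul(581, -7), Pow(14673, -1)), Mul(-15660, Pow(Add(-5194, Mul(-1, 4733)), -1))))) = Add(Mul(Add(Mul(4, 1), -65), 47), Mul(-1, Add(Mul(-4067, Rational(1, 14673)), Mul(-15660, Pow(Add(-5194, -4733), -1))))) = Add(Mul(Add(4, -65), 47), Mul(-1, Add(Rational(-4067, 14673), Mul(-15660, Pow(-9927, -1))))) = Add(Mul(-61, 47), Mul(-1, Add(Rational(-4067, 14673), Mul(-15660, Rational(-1, 9927))))) = Add(-2867, Mul(-1, Add(Rational(-4067, 14673), Rational(1740, 1103)))) = Add(-2867, Mul(-1, Rational(21045119, 16184319))) = Add(-2867, Rational(-21045119, 16184319)) = Rational(-46421487692, 16184319)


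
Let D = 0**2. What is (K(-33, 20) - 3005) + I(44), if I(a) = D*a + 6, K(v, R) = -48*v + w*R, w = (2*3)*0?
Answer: -1415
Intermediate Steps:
D = 0
w = 0 (w = 6*0 = 0)
K(v, R) = -48*v (K(v, R) = -48*v + 0*R = -48*v + 0 = -48*v)
I(a) = 6 (I(a) = 0*a + 6 = 0 + 6 = 6)
(K(-33, 20) - 3005) + I(44) = (-48*(-33) - 3005) + 6 = (1584 - 3005) + 6 = -1421 + 6 = -1415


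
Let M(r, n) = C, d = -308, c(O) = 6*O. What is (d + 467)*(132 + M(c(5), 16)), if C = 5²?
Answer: 24963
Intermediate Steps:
C = 25
M(r, n) = 25
(d + 467)*(132 + M(c(5), 16)) = (-308 + 467)*(132 + 25) = 159*157 = 24963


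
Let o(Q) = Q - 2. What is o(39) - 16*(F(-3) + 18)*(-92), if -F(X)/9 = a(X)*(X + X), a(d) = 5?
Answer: 423973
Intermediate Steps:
o(Q) = -2 + Q
F(X) = -90*X (F(X) = -45*(X + X) = -45*2*X = -90*X)
o(39) - 16*(F(-3) + 18)*(-92) = (-2 + 39) - 16*(-90*(-3) + 18)*(-92) = 37 - 16*(270 + 18)*(-92) = 37 - 16*288*(-92) = 37 - 4608*(-92) = 37 + 423936 = 423973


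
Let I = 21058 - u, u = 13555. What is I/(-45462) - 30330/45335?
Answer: -114600731/137401318 ≈ -0.83406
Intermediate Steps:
I = 7503 (I = 21058 - 1*13555 = 21058 - 13555 = 7503)
I/(-45462) - 30330/45335 = 7503/(-45462) - 30330/45335 = 7503*(-1/45462) - 30330*1/45335 = -2501/15154 - 6066/9067 = -114600731/137401318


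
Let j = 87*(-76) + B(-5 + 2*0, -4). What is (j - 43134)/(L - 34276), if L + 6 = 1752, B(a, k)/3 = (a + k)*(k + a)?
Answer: 49503/32530 ≈ 1.5218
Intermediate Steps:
B(a, k) = 3*(a + k)² (B(a, k) = 3*((a + k)*(k + a)) = 3*((a + k)*(a + k)) = 3*(a + k)²)
L = 1746 (L = -6 + 1752 = 1746)
j = -6369 (j = 87*(-76) + 3*((-5 + 2*0) - 4)² = -6612 + 3*((-5 + 0) - 4)² = -6612 + 3*(-5 - 4)² = -6612 + 3*(-9)² = -6612 + 3*81 = -6612 + 243 = -6369)
(j - 43134)/(L - 34276) = (-6369 - 43134)/(1746 - 34276) = -49503/(-32530) = -49503*(-1/32530) = 49503/32530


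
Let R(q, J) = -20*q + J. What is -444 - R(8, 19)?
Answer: -303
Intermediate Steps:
R(q, J) = J - 20*q
-444 - R(8, 19) = -444 - (19 - 20*8) = -444 - (19 - 160) = -444 - 1*(-141) = -444 + 141 = -303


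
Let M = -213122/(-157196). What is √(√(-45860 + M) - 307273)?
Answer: √(-11232092885668 + 6046*I*√1676322200698)/6046 ≈ 0.19316 + 554.32*I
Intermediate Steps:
M = 8197/6046 (M = -213122*(-1/157196) = 8197/6046 ≈ 1.3558)
√(√(-45860 + M) - 307273) = √(√(-45860 + 8197/6046) - 307273) = √(√(-277261363/6046) - 307273) = √(I*√1676322200698/6046 - 307273) = √(-307273 + I*√1676322200698/6046)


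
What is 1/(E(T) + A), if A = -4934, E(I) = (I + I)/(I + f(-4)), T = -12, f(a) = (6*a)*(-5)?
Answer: -9/44408 ≈ -0.00020267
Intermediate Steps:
f(a) = -30*a
E(I) = 2*I/(120 + I) (E(I) = (I + I)/(I - 30*(-4)) = (2*I)/(I + 120) = (2*I)/(120 + I) = 2*I/(120 + I))
1/(E(T) + A) = 1/(2*(-12)/(120 - 12) - 4934) = 1/(2*(-12)/108 - 4934) = 1/(2*(-12)*(1/108) - 4934) = 1/(-2/9 - 4934) = 1/(-44408/9) = -9/44408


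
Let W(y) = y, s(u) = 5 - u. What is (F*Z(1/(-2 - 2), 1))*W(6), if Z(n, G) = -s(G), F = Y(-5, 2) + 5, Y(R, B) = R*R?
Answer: -720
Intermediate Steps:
Y(R, B) = R²
F = 30 (F = (-5)² + 5 = 25 + 5 = 30)
Z(n, G) = -5 + G (Z(n, G) = -(5 - G) = -5 + G)
(F*Z(1/(-2 - 2), 1))*W(6) = (30*(-5 + 1))*6 = (30*(-4))*6 = -120*6 = -720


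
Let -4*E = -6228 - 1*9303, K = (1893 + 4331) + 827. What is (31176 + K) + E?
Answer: 168439/4 ≈ 42110.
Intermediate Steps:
K = 7051 (K = 6224 + 827 = 7051)
E = 15531/4 (E = -(-6228 - 1*9303)/4 = -(-6228 - 9303)/4 = -1/4*(-15531) = 15531/4 ≈ 3882.8)
(31176 + K) + E = (31176 + 7051) + 15531/4 = 38227 + 15531/4 = 168439/4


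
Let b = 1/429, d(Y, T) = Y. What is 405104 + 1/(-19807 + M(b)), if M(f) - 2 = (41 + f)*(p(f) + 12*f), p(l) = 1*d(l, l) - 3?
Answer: 114281136744163/282103205 ≈ 4.0510e+5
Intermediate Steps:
p(l) = -3 + l (p(l) = 1*l - 3 = l - 3 = -3 + l)
b = 1/429 ≈ 0.0023310
M(f) = 2 + (-3 + 13*f)*(41 + f) (M(f) = 2 + (41 + f)*((-3 + f) + 12*f) = 2 + (41 + f)*(-3 + 13*f) = 2 + (-3 + 13*f)*(41 + f))
405104 + 1/(-19807 + M(b)) = 405104 + 1/(-19807 + (-121 + 13*(1/429)² + 530*(1/429))) = 405104 + 1/(-19807 + (-121 + 13*(1/184041) + 530/429)) = 405104 + 1/(-19807 + (-121 + 1/14157 + 530/429)) = 405104 + 1/(-19807 - 1695506/14157) = 405104 + 1/(-282103205/14157) = 405104 - 14157/282103205 = 114281136744163/282103205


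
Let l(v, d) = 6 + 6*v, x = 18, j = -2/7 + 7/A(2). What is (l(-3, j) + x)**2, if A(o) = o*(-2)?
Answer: 36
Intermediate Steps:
A(o) = -2*o
j = -57/28 (j = -2/7 + 7/((-2*2)) = -2*1/7 + 7/(-4) = -2/7 + 7*(-1/4) = -2/7 - 7/4 = -57/28 ≈ -2.0357)
(l(-3, j) + x)**2 = ((6 + 6*(-3)) + 18)**2 = ((6 - 18) + 18)**2 = (-12 + 18)**2 = 6**2 = 36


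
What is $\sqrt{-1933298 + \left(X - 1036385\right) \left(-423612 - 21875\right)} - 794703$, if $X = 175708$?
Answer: $-794703 + 3 \sqrt{42602053489} \approx -1.755 \cdot 10^{5}$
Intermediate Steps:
$\sqrt{-1933298 + \left(X - 1036385\right) \left(-423612 - 21875\right)} - 794703 = \sqrt{-1933298 + \left(175708 - 1036385\right) \left(-423612 - 21875\right)} - 794703 = \sqrt{-1933298 - -383420414699} - 794703 = \sqrt{-1933298 + 383420414699} - 794703 = \sqrt{383418481401} - 794703 = 3 \sqrt{42602053489} - 794703 = -794703 + 3 \sqrt{42602053489}$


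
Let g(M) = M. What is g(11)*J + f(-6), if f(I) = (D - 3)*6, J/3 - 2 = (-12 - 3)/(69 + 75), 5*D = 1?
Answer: 3661/80 ≈ 45.763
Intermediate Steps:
D = ⅕ (D = (⅕)*1 = ⅕ ≈ 0.20000)
J = 91/16 (J = 6 + 3*((-12 - 3)/(69 + 75)) = 6 + 3*(-15/144) = 6 + 3*(-15*1/144) = 6 + 3*(-5/48) = 6 - 5/16 = 91/16 ≈ 5.6875)
f(I) = -84/5 (f(I) = (⅕ - 3)*6 = -14/5*6 = -84/5)
g(11)*J + f(-6) = 11*(91/16) - 84/5 = 1001/16 - 84/5 = 3661/80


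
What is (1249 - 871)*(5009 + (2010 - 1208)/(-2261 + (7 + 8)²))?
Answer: 963665829/509 ≈ 1.8933e+6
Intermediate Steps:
(1249 - 871)*(5009 + (2010 - 1208)/(-2261 + (7 + 8)²)) = 378*(5009 + 802/(-2261 + 15²)) = 378*(5009 + 802/(-2261 + 225)) = 378*(5009 + 802/(-2036)) = 378*(5009 + 802*(-1/2036)) = 378*(5009 - 401/1018) = 378*(5098761/1018) = 963665829/509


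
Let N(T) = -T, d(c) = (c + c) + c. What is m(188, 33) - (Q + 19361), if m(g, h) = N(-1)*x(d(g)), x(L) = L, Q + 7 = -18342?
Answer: -448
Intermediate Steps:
d(c) = 3*c (d(c) = 2*c + c = 3*c)
Q = -18349 (Q = -7 - 18342 = -18349)
m(g, h) = 3*g (m(g, h) = (-1*(-1))*(3*g) = 1*(3*g) = 3*g)
m(188, 33) - (Q + 19361) = 3*188 - (-18349 + 19361) = 564 - 1*1012 = 564 - 1012 = -448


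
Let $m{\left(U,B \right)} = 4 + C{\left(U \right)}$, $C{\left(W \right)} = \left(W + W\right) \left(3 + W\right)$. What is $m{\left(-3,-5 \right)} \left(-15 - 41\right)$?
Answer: $-224$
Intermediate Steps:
$C{\left(W \right)} = 2 W \left(3 + W\right)$
$m{\left(U,B \right)} = 4 + 2 U \left(3 + U\right)$
$m{\left(-3,-5 \right)} \left(-15 - 41\right) = \left(4 + 2 \left(-3\right) \left(3 - 3\right)\right) \left(-15 - 41\right) = \left(4 + 2 \left(-3\right) 0\right) \left(-56\right) = \left(4 + 0\right) \left(-56\right) = 4 \left(-56\right) = -224$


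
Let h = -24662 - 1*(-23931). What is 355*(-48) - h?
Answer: -16309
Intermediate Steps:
h = -731 (h = -24662 + 23931 = -731)
355*(-48) - h = 355*(-48) - 1*(-731) = -17040 + 731 = -16309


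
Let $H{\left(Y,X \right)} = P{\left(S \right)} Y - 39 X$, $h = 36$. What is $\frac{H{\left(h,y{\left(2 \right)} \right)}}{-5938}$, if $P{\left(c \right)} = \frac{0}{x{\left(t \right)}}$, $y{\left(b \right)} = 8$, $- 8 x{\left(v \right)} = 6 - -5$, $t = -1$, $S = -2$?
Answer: $\frac{156}{2969} \approx 0.052543$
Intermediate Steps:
$x{\left(v \right)} = - \frac{11}{8}$ ($x{\left(v \right)} = - \frac{6 - -5}{8} = - \frac{6 + 5}{8} = \left(- \frac{1}{8}\right) 11 = - \frac{11}{8}$)
$P{\left(c \right)} = 0$ ($P{\left(c \right)} = \frac{0}{- \frac{11}{8}} = 0 \left(- \frac{8}{11}\right) = 0$)
$H{\left(Y,X \right)} = - 39 X$ ($H{\left(Y,X \right)} = 0 Y - 39 X = 0 - 39 X = - 39 X$)
$\frac{H{\left(h,y{\left(2 \right)} \right)}}{-5938} = \frac{\left(-39\right) 8}{-5938} = \left(-312\right) \left(- \frac{1}{5938}\right) = \frac{156}{2969}$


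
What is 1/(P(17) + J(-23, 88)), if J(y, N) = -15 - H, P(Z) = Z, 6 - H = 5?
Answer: 1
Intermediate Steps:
H = 1 (H = 6 - 1*5 = 6 - 5 = 1)
J(y, N) = -16 (J(y, N) = -15 - 1*1 = -15 - 1 = -16)
1/(P(17) + J(-23, 88)) = 1/(17 - 16) = 1/1 = 1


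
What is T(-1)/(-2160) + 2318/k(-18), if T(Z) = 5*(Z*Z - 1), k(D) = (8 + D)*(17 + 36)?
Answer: -1159/265 ≈ -4.3736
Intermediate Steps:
k(D) = 424 + 53*D (k(D) = (8 + D)*53 = 424 + 53*D)
T(Z) = -5 + 5*Z² (T(Z) = 5*(Z² - 1) = 5*(-1 + Z²) = -5 + 5*Z²)
T(-1)/(-2160) + 2318/k(-18) = (-5 + 5*(-1)²)/(-2160) + 2318/(424 + 53*(-18)) = (-5 + 5*1)*(-1/2160) + 2318/(424 - 954) = (-5 + 5)*(-1/2160) + 2318/(-530) = 0*(-1/2160) + 2318*(-1/530) = 0 - 1159/265 = -1159/265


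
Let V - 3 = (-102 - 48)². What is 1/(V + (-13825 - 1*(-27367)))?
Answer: 1/36045 ≈ 2.7743e-5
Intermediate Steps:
V = 22503 (V = 3 + (-102 - 48)² = 3 + (-150)² = 3 + 22500 = 22503)
1/(V + (-13825 - 1*(-27367))) = 1/(22503 + (-13825 - 1*(-27367))) = 1/(22503 + (-13825 + 27367)) = 1/(22503 + 13542) = 1/36045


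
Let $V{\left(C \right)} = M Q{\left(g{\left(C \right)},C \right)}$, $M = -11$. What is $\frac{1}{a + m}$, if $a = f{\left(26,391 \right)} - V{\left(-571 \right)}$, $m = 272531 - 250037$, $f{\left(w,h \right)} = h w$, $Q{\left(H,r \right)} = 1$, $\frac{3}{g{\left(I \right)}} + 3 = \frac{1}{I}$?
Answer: $\frac{1}{32671} \approx 3.0608 \cdot 10^{-5}$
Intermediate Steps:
$g{\left(I \right)} = \frac{3}{-3 + \frac{1}{I}}$
$V{\left(C \right)} = -11$ ($V{\left(C \right)} = \left(-11\right) 1 = -11$)
$m = 22494$ ($m = 272531 - 250037 = 22494$)
$a = 10177$ ($a = 391 \cdot 26 - -11 = 10166 + 11 = 10177$)
$\frac{1}{a + m} = \frac{1}{10177 + 22494} = \frac{1}{32671}$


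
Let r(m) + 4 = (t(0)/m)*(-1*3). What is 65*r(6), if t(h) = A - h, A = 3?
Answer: -715/2 ≈ -357.50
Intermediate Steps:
t(h) = 3 - h
r(m) = -4 - 9/m (r(m) = -4 + ((3 - 1*0)/m)*(-1*3) = -4 + ((3 + 0)/m)*(-3) = -4 + (3/m)*(-3) = -4 - 9/m)
65*r(6) = 65*(-4 - 9/6) = 65*(-4 - 9*⅙) = 65*(-4 - 3/2) = 65*(-11/2) = -715/2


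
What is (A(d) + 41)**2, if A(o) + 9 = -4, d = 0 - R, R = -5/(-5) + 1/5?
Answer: 784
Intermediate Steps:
R = 6/5 (R = -5*(-1/5) + 1*(1/5) = 1 + 1/5 = 6/5 ≈ 1.2000)
d = -6/5 (d = 0 - 1*6/5 = 0 - 6/5 = -6/5 ≈ -1.2000)
A(o) = -13 (A(o) = -9 - 4 = -13)
(A(d) + 41)**2 = (-13 + 41)**2 = 28**2 = 784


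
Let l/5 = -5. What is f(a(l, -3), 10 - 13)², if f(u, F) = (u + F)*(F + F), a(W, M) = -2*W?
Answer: 79524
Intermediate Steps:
l = -25 (l = 5*(-5) = -25)
f(u, F) = 2*F*(F + u) (f(u, F) = (F + u)*(2*F) = 2*F*(F + u))
f(a(l, -3), 10 - 13)² = (2*(10 - 13)*((10 - 13) - 2*(-25)))² = (2*(-3)*(-3 + 50))² = (2*(-3)*47)² = (-282)² = 79524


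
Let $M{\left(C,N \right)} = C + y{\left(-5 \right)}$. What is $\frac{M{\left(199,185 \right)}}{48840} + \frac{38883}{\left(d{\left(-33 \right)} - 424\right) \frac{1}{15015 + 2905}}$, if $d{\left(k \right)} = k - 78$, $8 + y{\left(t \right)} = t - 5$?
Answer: $- \frac{6806179841113}{5225880} \approx -1.3024 \cdot 10^{6}$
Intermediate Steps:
$y{\left(t \right)} = -13 + t$ ($y{\left(t \right)} = -8 + \left(t - 5\right) = -8 + \left(-5 + t\right) = -13 + t$)
$d{\left(k \right)} = -78 + k$
$M{\left(C,N \right)} = -18 + C$ ($M{\left(C,N \right)} = C - 18 = -18 + C$)
$\frac{M{\left(199,185 \right)}}{48840} + \frac{38883}{\left(d{\left(-33 \right)} - 424\right) \frac{1}{15015 + 2905}} = \frac{-18 + 199}{48840} + \frac{38883}{\left(\left(-78 - 33\right) - 424\right) \frac{1}{15015 + 2905}} = 181 \cdot \frac{1}{48840} + \frac{38883}{\left(-111 - 424\right) \frac{1}{17920}} = \frac{181}{48840} + \frac{38883}{\left(-535\right) \frac{1}{17920}} = \frac{181}{48840} + \frac{38883}{- \frac{107}{3584}} = \frac{181}{48840} + 38883 \left(- \frac{3584}{107}\right) = \frac{181}{48840} - \frac{139356672}{107} = - \frac{6806179841113}{5225880}$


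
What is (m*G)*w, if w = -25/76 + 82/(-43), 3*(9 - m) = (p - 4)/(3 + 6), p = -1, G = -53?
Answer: 24010802/22059 ≈ 1088.5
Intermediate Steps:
m = 248/27 (m = 9 - (-1 - 4)/(3*(3 + 6)) = 9 - (-5)/(3*9) = 9 - ⅓*(-5/9) = 9 + 5/27 = 248/27 ≈ 9.1852)
w = -7307/3268 (w = -25*1/76 + 82*(-1/43) = -25/76 - 82/43 = -7307/3268 ≈ -2.2359)
(m*G)*w = ((248/27)*(-53))*(-7307/3268) = -13144/27*(-7307/3268) = 24010802/22059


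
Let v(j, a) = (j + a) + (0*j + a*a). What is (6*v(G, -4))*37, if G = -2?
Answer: 2220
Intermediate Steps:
v(j, a) = a + j + a² (v(j, a) = (a + j) + (0 + a²) = (a + j) + a² = a + j + a²)
(6*v(G, -4))*37 = (6*(-4 - 2 + (-4)²))*37 = (6*(-4 - 2 + 16))*37 = (6*10)*37 = 60*37 = 2220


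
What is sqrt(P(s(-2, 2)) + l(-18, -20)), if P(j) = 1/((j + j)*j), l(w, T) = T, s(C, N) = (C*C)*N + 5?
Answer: 3*I*sqrt(1502)/26 ≈ 4.4718*I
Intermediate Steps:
s(C, N) = 5 + N*C**2 (s(C, N) = C**2*N + 5 = N*C**2 + 5 = 5 + N*C**2)
P(j) = 1/(2*j**2) (P(j) = 1/(((2*j))*j) = (1/(2*j))/j = 1/(2*j**2))
sqrt(P(s(-2, 2)) + l(-18, -20)) = sqrt(1/(2*(5 + 2*(-2)**2)**2) - 20) = sqrt(1/(2*(5 + 2*4)**2) - 20) = sqrt(1/(2*(5 + 8)**2) - 20) = sqrt((1/2)/13**2 - 20) = sqrt((1/2)*(1/169) - 20) = sqrt(1/338 - 20) = sqrt(-6759/338) = 3*I*sqrt(1502)/26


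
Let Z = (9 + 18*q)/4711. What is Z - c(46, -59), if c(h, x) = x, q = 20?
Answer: 278318/4711 ≈ 59.078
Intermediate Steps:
Z = 369/4711 (Z = (9 + 18*20)/4711 = (9 + 360)*(1/4711) = 369*(1/4711) = 369/4711 ≈ 0.078327)
Z - c(46, -59) = 369/4711 - 1*(-59) = 369/4711 + 59 = 278318/4711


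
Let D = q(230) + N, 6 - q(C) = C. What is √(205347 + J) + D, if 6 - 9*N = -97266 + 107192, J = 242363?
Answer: -11936/9 + √447710 ≈ -657.11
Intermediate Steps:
q(C) = 6 - C
N = -9920/9 (N = ⅔ - (-97266 + 107192)/9 = ⅔ - ⅑*9926 = ⅔ - 9926/9 = -9920/9 ≈ -1102.2)
D = -11936/9 (D = (6 - 1*230) - 9920/9 = (6 - 230) - 9920/9 = -224 - 9920/9 = -11936/9 ≈ -1326.2)
√(205347 + J) + D = √(205347 + 242363) - 11936/9 = √447710 - 11936/9 = -11936/9 + √447710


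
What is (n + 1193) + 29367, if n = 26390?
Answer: 56950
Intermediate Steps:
(n + 1193) + 29367 = (26390 + 1193) + 29367 = 27583 + 29367 = 56950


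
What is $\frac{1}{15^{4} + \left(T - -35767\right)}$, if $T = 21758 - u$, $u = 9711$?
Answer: $\frac{1}{98439} \approx 1.0159 \cdot 10^{-5}$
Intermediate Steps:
$T = 12047$ ($T = 21758 - 9711 = 12047$)
$\frac{1}{15^{4} + \left(T - -35767\right)} = \frac{1}{15^{4} + \left(12047 - -35767\right)} = \frac{1}{50625 + \left(12047 + 35767\right)} = \frac{1}{50625 + 47814} = \frac{1}{98439}$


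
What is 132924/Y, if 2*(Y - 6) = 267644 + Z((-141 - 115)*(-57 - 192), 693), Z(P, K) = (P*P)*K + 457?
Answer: 88616/938621820187 ≈ 9.4411e-8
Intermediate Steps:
Z(P, K) = 457 + K*P² (Z(P, K) = P²*K + 457 = K*P² + 457 = 457 + K*P²)
Y = 2815865460561/2 (Y = 6 + (267644 + (457 + 693*((-141 - 115)*(-57 - 192))²))/2 = 6 + (267644 + (457 + 693*(-256*(-249))²))/2 = 6 + (267644 + (457 + 693*63744²))/2 = 6 + (267644 + (457 + 693*4063297536))/2 = 6 + (267644 + (457 + 2815865192448))/2 = 6 + (267644 + 2815865192905)/2 = 6 + (½)*2815865460549 = 6 + 2815865460549/2 = 2815865460561/2 ≈ 1.4079e+12)
132924/Y = 132924/(2815865460561/2) = 132924*(2/2815865460561) = 88616/938621820187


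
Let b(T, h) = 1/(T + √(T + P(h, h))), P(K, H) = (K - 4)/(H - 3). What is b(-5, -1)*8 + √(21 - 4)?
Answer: -32/23 + √17 - 16*I*√15/115 ≈ 2.7318 - 0.53885*I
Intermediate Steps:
P(K, H) = (-4 + K)/(-3 + H)
b(T, h) = 1/(T + √(T + (-4 + h)/(-3 + h)))
b(-5, -1)*8 + √(21 - 4) = 8/(-5 + √((-4 - 1 - 5*(-3 - 1))/(-3 - 1))) + √(21 - 4) = 8/(-5 + √((-4 - 1 - 5*(-4))/(-4))) + √17 = 8/(-5 + √(-(-4 - 1 + 20)/4)) + √17 = 8/(-5 + √(-¼*15)) + √17 = 8/(-5 + √(-15/4)) + √17 = 8/(-5 + I*√15/2) + √17 = √17 + 8/(-5 + I*√15/2)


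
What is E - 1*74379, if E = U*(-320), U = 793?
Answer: -328139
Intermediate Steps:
E = -253760 (E = 793*(-320) = -253760)
E - 1*74379 = -253760 - 1*74379 = -253760 - 74379 = -328139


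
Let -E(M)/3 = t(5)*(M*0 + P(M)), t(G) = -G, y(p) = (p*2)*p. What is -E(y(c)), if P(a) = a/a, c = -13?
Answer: -15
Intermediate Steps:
P(a) = 1
y(p) = 2*p² (y(p) = (2*p)*p = 2*p²)
E(M) = 15 (E(M) = -3*(-1*5)*(M*0 + 1) = -(-15)*(0 + 1) = -(-15) = -3*(-5) = 15)
-E(y(c)) = -1*15 = -15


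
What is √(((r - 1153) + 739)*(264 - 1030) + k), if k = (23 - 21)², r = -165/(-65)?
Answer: √53266018/13 ≈ 561.41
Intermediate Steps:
r = 33/13 (r = -165*(-1/65) = 33/13 ≈ 2.5385)
k = 4 (k = 2² = 4)
√(((r - 1153) + 739)*(264 - 1030) + k) = √(((33/13 - 1153) + 739)*(264 - 1030) + 4) = √((-14956/13 + 739)*(-766) + 4) = √(-5349/13*(-766) + 4) = √(4097334/13 + 4) = √(4097386/13) = √53266018/13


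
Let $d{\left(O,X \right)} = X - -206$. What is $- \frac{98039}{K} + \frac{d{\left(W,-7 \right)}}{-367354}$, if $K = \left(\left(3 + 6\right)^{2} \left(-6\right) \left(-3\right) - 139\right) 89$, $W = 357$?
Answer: $- \frac{181097385}{216703786} \approx -0.83569$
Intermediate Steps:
$d{\left(O,X \right)} = 206 + X$ ($d{\left(O,X \right)} = X + 206 = 206 + X$)
$K = 117391$ ($K = \left(9^{2} \left(-6\right) \left(-3\right) - 139\right) 89 = \left(81 \left(-6\right) \left(-3\right) - 139\right) 89 = \left(\left(-486\right) \left(-3\right) - 139\right) 89 = \left(1458 - 139\right) 89 = 1319 \cdot 89 = 117391$)
$- \frac{98039}{K} + \frac{d{\left(W,-7 \right)}}{-367354} = - \frac{98039}{117391} + \frac{206 - 7}{-367354} = \left(-98039\right) \frac{1}{117391} + 199 \left(- \frac{1}{367354}\right) = - \frac{98039}{117391} - \frac{1}{1846} = - \frac{181097385}{216703786}$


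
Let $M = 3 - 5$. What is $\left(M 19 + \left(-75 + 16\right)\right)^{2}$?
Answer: $9409$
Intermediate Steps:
$M = -2$
$\left(M 19 + \left(-75 + 16\right)\right)^{2} = \left(\left(-2\right) 19 + \left(-75 + 16\right)\right)^{2} = \left(-38 - 59\right)^{2} = \left(-97\right)^{2} = 9409$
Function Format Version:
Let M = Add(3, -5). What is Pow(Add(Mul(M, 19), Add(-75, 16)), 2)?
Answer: 9409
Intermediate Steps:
M = -2
Pow(Add(Mul(M, 19), Add(-75, 16)), 2) = Pow(Add(Mul(-2, 19), Add(-75, 16)), 2) = Pow(Add(-38, -59), 2) = Pow(-97, 2) = 9409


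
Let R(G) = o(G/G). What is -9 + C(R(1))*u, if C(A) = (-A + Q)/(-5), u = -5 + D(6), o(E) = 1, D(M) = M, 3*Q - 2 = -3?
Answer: -131/15 ≈ -8.7333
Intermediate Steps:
Q = -⅓ (Q = ⅔ + (⅓)*(-3) = ⅔ - 1 = -⅓ ≈ -0.33333)
u = 1 (u = -5 + 6 = 1)
R(G) = 1
C(A) = 1/15 + A/5 (C(A) = (-A - ⅓)/(-5) = (-⅓ - A)*(-⅕) = 1/15 + A/5)
-9 + C(R(1))*u = -9 + (1/15 + (⅕)*1)*1 = -9 + (1/15 + ⅕)*1 = -9 + (4/15)*1 = -9 + 4/15 = -131/15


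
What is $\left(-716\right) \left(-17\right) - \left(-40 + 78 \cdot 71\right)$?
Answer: $6674$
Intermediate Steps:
$\left(-716\right) \left(-17\right) - \left(-40 + 78 \cdot 71\right) = 12172 - \left(-40 + 5538\right) = 12172 - 5498 = 6674$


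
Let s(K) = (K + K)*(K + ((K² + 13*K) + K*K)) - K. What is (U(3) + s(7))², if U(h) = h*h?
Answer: 7540516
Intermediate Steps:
U(h) = h²
s(K) = -K + 2*K*(2*K² + 14*K) (s(K) = (2*K)*(K + ((K² + 13*K) + K²)) - K = (2*K)*(K + (2*K² + 13*K)) - K = (2*K)*(2*K² + 14*K) - K = 2*K*(2*K² + 14*K) - K = -K + 2*K*(2*K² + 14*K))
(U(3) + s(7))² = (3² + 7*(-1 + 4*7² + 28*7))² = (9 + 7*(-1 + 4*49 + 196))² = (9 + 7*(-1 + 196 + 196))² = (9 + 7*391)² = (9 + 2737)² = 2746² = 7540516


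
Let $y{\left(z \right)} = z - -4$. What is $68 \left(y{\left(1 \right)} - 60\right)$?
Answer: $-3740$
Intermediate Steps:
$y{\left(z \right)} = 4 + z$ ($y{\left(z \right)} = z + 4 = 4 + z$)
$68 \left(y{\left(1 \right)} - 60\right) = 68 \left(\left(4 + 1\right) - 60\right) = 68 \left(5 - 60\right) = 68 \left(-55\right) = -3740$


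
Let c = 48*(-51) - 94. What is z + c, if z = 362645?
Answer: 360103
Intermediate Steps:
c = -2542 (c = -2448 - 94 = -2542)
z + c = 362645 - 2542 = 360103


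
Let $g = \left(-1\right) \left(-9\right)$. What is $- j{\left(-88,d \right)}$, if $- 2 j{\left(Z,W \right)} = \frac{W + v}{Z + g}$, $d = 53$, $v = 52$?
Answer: $- \frac{105}{158} \approx -0.66456$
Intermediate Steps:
$g = 9$
$j{\left(Z,W \right)} = - \frac{52 + W}{2 \left(9 + Z\right)}$ ($j{\left(Z,W \right)} = - \frac{\left(W + 52\right) \frac{1}{Z + 9}}{2} = - \frac{\left(52 + W\right) \frac{1}{9 + Z}}{2} = - \frac{\frac{1}{9 + Z} \left(52 + W\right)}{2} = - \frac{52 + W}{2 \left(9 + Z\right)}$)
$- j{\left(-88,d \right)} = - \frac{-52 - 53}{2 \left(9 - 88\right)} = - \frac{-52 - 53}{2 \left(-79\right)} = - \frac{\left(-1\right) \left(-105\right)}{2 \cdot 79} = \left(-1\right) \frac{105}{158} = - \frac{105}{158}$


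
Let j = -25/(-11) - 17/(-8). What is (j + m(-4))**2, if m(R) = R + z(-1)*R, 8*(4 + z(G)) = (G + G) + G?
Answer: 2480625/7744 ≈ 320.33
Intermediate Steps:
z(G) = -4 + 3*G/8 (z(G) = -4 + ((G + G) + G)/8 = -4 + (2*G + G)/8 = -4 + (3*G)/8 = -4 + 3*G/8)
j = 387/88 (j = -25*(-1/11) - 17*(-1/8) = 25/11 + 17/8 = 387/88 ≈ 4.3977)
m(R) = -27*R/8 (m(R) = R + (-4 + (3/8)*(-1))*R = R + (-4 - 3/8)*R = R - 35*R/8 = -27*R/8)
(j + m(-4))**2 = (387/88 - 27/8*(-4))**2 = (387/88 + 27/2)**2 = (1575/88)**2 = 2480625/7744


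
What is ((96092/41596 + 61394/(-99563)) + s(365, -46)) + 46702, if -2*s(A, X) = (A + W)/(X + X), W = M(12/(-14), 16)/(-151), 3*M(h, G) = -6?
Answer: 1343550505412138457/28766321018408 ≈ 46706.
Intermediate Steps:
M(h, G) = -2 (M(h, G) = (⅓)*(-6) = -2)
W = 2/151 (W = -2/(-151) = -2*(-1/151) = 2/151 ≈ 0.013245)
s(A, X) = -(2/151 + A)/(4*X) (s(A, X) = -(A + 2/151)/(2*(X + X)) = -(2/151 + A)/(2*(2*X)) = -(2/151 + A)*1/(2*X)/2 = -(2/151 + A)/(4*X))
((96092/41596 + 61394/(-99563)) + s(365, -46)) + 46702 = ((96092/41596 + 61394/(-99563)) + (1/604)*(-2 - 151*365)/(-46)) + 46702 = ((96092*(1/41596) + 61394*(-1/99563)) + (1/604)*(-1/46)*(-2 - 55115)) + 46702 = ((24023/10399 - 61394/99563) + (1/604)*(-1/46)*(-55117)) + 46702 = (1753365743/1035355637 + 55117/27784) + 46702 = 105781210448041/28766321018408 + 46702 = 1343550505412138457/28766321018408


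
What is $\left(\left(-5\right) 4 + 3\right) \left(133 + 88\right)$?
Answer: $-3757$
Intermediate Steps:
$\left(\left(-5\right) 4 + 3\right) \left(133 + 88\right) = \left(-20 + 3\right) 221 = \left(-17\right) 221 = -3757$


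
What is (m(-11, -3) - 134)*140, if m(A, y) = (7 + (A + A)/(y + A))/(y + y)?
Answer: -18960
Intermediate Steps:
m(A, y) = (7 + 2*A/(A + y))/(2*y) (m(A, y) = (7 + (2*A)/(A + y))/((2*y)) = (7 + 2*A/(A + y))*(1/(2*y)) = (7 + 2*A/(A + y))/(2*y))
(m(-11, -3) - 134)*140 = ((1/2)*(7*(-3) + 9*(-11))/(-3*(-11 - 3)) - 134)*140 = ((1/2)*(-1/3)*(-21 - 99)/(-14) - 134)*140 = ((1/2)*(-1/3)*(-1/14)*(-120) - 134)*140 = (-10/7 - 134)*140 = -948/7*140 = -18960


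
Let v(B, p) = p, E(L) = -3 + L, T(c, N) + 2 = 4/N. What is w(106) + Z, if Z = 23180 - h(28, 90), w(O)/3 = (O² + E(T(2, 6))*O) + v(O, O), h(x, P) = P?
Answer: 55738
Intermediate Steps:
T(c, N) = -2 + 4/N
w(O) = -10*O + 3*O² (w(O) = 3*((O² + (-3 + (-2 + 4/6))*O) + O) = 3*((O² + (-3 + (-2 + 4*(⅙)))*O) + O) = 3*((O² + (-3 + (-2 + ⅔))*O) + O) = 3*((O² + (-3 - 4/3)*O) + O) = 3*((O² - 13*O/3) + O) = 3*(O² - 10*O/3) = -10*O + 3*O²)
Z = 23090 (Z = 23180 - 1*90 = 23180 - 90 = 23090)
w(106) + Z = 106*(-10 + 3*106) + 23090 = 106*(-10 + 318) + 23090 = 106*308 + 23090 = 32648 + 23090 = 55738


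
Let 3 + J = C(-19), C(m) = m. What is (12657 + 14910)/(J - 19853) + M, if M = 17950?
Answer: 118909561/6625 ≈ 17949.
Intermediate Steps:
J = -22 (J = -3 - 19 = -22)
(12657 + 14910)/(J - 19853) + M = (12657 + 14910)/(-22 - 19853) + 17950 = 27567/(-19875) + 17950 = 27567*(-1/19875) + 17950 = -9189/6625 + 17950 = 118909561/6625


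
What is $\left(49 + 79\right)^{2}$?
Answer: $16384$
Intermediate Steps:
$\left(49 + 79\right)^{2} = 128^{2} = 16384$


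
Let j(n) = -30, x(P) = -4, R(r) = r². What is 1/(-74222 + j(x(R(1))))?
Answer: -1/74252 ≈ -1.3468e-5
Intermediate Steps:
1/(-74222 + j(x(R(1)))) = 1/(-74222 - 30) = 1/(-74252) = -1/74252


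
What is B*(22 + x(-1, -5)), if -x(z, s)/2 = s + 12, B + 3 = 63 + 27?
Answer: 696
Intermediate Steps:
B = 87 (B = -3 + (63 + 27) = -3 + 90 = 87)
x(z, s) = -24 - 2*s (x(z, s) = -2*(s + 12) = -2*(12 + s) = -24 - 2*s)
B*(22 + x(-1, -5)) = 87*(22 + (-24 - 2*(-5))) = 87*(22 + (-24 + 10)) = 87*(22 - 14) = 87*8 = 696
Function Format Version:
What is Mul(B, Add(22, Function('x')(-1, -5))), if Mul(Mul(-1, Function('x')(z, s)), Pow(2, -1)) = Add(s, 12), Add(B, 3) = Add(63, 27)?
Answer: 696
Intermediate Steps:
B = 87 (B = Add(-3, Add(63, 27)) = Add(-3, 90) = 87)
Function('x')(z, s) = Add(-24, Mul(-2, s)) (Function('x')(z, s) = Mul(-2, Add(s, 12)) = Mul(-2, Add(12, s)) = Add(-24, Mul(-2, s)))
Mul(B, Add(22, Function('x')(-1, -5))) = Mul(87, Add(22, Add(-24, Mul(-2, -5)))) = Mul(87, Add(22, Add(-24, 10))) = Mul(87, Add(22, -14)) = Mul(87, 8) = 696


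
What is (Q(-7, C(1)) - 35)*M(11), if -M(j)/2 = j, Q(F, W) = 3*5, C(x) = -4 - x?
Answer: 440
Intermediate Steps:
Q(F, W) = 15
M(j) = -2*j
(Q(-7, C(1)) - 35)*M(11) = (15 - 35)*(-2*11) = -20*(-22) = 440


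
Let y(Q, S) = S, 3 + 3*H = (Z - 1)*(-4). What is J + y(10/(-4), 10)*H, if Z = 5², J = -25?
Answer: -355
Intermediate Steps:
Z = 25
H = -33 (H = -1 + ((25 - 1)*(-4))/3 = -1 + (24*(-4))/3 = -1 + (⅓)*(-96) = -1 - 32 = -33)
J + y(10/(-4), 10)*H = -25 + 10*(-33) = -25 - 330 = -355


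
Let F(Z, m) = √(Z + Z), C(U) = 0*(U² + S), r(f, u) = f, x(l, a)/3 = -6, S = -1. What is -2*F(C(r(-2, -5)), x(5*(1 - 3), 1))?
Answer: 0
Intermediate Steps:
x(l, a) = -18 (x(l, a) = 3*(-6) = -18)
C(U) = 0 (C(U) = 0*(U² - 1) = 0*(-1 + U²) = 0)
F(Z, m) = √2*√Z (F(Z, m) = √(2*Z) = √2*√Z)
-2*F(C(r(-2, -5)), x(5*(1 - 3), 1)) = -2*√2*√0 = -2*√2*0 = -2*0 = 0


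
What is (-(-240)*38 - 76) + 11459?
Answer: 20503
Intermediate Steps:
(-(-240)*38 - 76) + 11459 = (-48*(-190) - 76) + 11459 = (9120 - 76) + 11459 = 9044 + 11459 = 20503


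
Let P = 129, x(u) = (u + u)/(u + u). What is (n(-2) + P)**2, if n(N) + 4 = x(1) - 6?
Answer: 14400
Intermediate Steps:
x(u) = 1 (x(u) = (2*u)/((2*u)) = (2*u)*(1/(2*u)) = 1)
n(N) = -9 (n(N) = -4 + (1 - 6) = -4 - 5 = -9)
(n(-2) + P)**2 = (-9 + 129)**2 = 120**2 = 14400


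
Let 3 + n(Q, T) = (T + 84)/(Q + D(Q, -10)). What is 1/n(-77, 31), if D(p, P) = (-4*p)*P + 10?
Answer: -3147/9556 ≈ -0.32932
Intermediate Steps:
D(p, P) = 10 - 4*P*p (D(p, P) = -4*P*p + 10 = 10 - 4*P*p)
n(Q, T) = -3 + (84 + T)/(10 + 41*Q) (n(Q, T) = -3 + (T + 84)/(Q + (10 - 4*(-10)*Q)) = -3 + (84 + T)/(Q + (10 + 40*Q)) = -3 + (84 + T)/(10 + 41*Q))
1/n(-77, 31) = 1/((54 + 31 - 123*(-77))/(10 + 41*(-77))) = 1/((54 + 31 + 9471)/(10 - 3157)) = 1/(9556/(-3147)) = 1/(-1/3147*9556) = 1/(-9556/3147) = -3147/9556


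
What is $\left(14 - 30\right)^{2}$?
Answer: $256$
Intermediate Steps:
$\left(14 - 30\right)^{2} = \left(-16\right)^{2} = 256$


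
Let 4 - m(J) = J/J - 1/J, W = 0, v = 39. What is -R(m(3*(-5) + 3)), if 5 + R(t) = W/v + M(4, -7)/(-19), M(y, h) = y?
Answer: 99/19 ≈ 5.2105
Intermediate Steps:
m(J) = 3 + 1/J (m(J) = 4 - (J/J - 1/J) = 4 - (1 - 1/J) = 4 + (-1 + 1/J) = 3 + 1/J)
R(t) = -99/19 (R(t) = -5 + (0/39 + 4/(-19)) = -5 + (0*(1/39) + 4*(-1/19)) = -5 + (0 - 4/19) = -5 - 4/19 = -99/19)
-R(m(3*(-5) + 3)) = -1*(-99/19) = 99/19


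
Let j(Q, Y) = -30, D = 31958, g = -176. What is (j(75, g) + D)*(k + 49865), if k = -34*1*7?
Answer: 1584490856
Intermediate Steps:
k = -238 (k = -34*7 = -238)
(j(75, g) + D)*(k + 49865) = (-30 + 31958)*(-238 + 49865) = 31928*49627 = 1584490856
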